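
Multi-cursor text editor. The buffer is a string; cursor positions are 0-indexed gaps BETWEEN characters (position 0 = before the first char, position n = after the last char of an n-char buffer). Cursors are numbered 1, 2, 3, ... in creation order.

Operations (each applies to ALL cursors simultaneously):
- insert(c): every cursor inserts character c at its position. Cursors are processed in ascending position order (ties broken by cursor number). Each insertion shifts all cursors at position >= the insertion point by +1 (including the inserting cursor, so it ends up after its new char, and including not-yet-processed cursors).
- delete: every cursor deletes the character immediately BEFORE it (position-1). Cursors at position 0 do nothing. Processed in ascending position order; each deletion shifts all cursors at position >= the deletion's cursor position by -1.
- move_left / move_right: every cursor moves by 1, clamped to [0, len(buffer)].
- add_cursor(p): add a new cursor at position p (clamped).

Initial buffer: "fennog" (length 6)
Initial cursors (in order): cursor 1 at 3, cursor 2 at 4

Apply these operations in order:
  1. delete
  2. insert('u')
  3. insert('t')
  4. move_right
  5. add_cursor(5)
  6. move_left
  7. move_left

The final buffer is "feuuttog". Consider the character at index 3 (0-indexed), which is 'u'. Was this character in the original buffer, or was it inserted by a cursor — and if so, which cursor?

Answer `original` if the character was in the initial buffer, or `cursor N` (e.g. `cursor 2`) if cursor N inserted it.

After op 1 (delete): buffer="feog" (len 4), cursors c1@2 c2@2, authorship ....
After op 2 (insert('u')): buffer="feuuog" (len 6), cursors c1@4 c2@4, authorship ..12..
After op 3 (insert('t')): buffer="feuuttog" (len 8), cursors c1@6 c2@6, authorship ..1212..
After op 4 (move_right): buffer="feuuttog" (len 8), cursors c1@7 c2@7, authorship ..1212..
After op 5 (add_cursor(5)): buffer="feuuttog" (len 8), cursors c3@5 c1@7 c2@7, authorship ..1212..
After op 6 (move_left): buffer="feuuttog" (len 8), cursors c3@4 c1@6 c2@6, authorship ..1212..
After op 7 (move_left): buffer="feuuttog" (len 8), cursors c3@3 c1@5 c2@5, authorship ..1212..
Authorship (.=original, N=cursor N): . . 1 2 1 2 . .
Index 3: author = 2

Answer: cursor 2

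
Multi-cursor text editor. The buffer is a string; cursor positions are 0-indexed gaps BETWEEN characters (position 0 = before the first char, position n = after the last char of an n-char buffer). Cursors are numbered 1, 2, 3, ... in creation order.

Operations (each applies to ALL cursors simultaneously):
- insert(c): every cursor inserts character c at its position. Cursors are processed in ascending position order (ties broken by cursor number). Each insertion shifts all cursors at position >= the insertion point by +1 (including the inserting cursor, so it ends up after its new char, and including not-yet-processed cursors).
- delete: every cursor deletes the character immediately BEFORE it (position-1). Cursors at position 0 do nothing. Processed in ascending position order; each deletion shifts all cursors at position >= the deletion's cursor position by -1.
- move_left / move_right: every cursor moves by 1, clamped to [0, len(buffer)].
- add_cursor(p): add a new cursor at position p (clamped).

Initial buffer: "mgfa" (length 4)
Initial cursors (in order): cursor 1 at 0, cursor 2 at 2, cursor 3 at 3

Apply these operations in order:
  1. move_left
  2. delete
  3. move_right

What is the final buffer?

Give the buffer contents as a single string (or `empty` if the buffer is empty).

Answer: fa

Derivation:
After op 1 (move_left): buffer="mgfa" (len 4), cursors c1@0 c2@1 c3@2, authorship ....
After op 2 (delete): buffer="fa" (len 2), cursors c1@0 c2@0 c3@0, authorship ..
After op 3 (move_right): buffer="fa" (len 2), cursors c1@1 c2@1 c3@1, authorship ..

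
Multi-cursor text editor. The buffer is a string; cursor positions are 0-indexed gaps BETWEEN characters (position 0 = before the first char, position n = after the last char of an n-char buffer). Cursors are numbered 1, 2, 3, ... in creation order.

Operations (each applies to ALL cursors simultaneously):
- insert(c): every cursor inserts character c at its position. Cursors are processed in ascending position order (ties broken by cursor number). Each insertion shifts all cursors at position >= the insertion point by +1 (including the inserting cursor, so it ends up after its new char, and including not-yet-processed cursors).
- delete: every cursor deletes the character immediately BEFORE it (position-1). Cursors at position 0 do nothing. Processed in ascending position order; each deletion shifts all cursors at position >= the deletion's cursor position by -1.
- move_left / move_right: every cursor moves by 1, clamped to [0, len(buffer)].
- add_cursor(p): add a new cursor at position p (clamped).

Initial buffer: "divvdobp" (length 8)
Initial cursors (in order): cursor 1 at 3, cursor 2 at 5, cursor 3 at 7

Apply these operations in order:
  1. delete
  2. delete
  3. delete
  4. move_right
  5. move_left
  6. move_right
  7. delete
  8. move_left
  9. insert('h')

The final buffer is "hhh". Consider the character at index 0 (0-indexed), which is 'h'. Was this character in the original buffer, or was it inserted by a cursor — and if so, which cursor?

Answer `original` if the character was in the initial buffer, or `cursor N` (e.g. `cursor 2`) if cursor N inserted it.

Answer: cursor 1

Derivation:
After op 1 (delete): buffer="divop" (len 5), cursors c1@2 c2@3 c3@4, authorship .....
After op 2 (delete): buffer="dp" (len 2), cursors c1@1 c2@1 c3@1, authorship ..
After op 3 (delete): buffer="p" (len 1), cursors c1@0 c2@0 c3@0, authorship .
After op 4 (move_right): buffer="p" (len 1), cursors c1@1 c2@1 c3@1, authorship .
After op 5 (move_left): buffer="p" (len 1), cursors c1@0 c2@0 c3@0, authorship .
After op 6 (move_right): buffer="p" (len 1), cursors c1@1 c2@1 c3@1, authorship .
After op 7 (delete): buffer="" (len 0), cursors c1@0 c2@0 c3@0, authorship 
After op 8 (move_left): buffer="" (len 0), cursors c1@0 c2@0 c3@0, authorship 
After op 9 (insert('h')): buffer="hhh" (len 3), cursors c1@3 c2@3 c3@3, authorship 123
Authorship (.=original, N=cursor N): 1 2 3
Index 0: author = 1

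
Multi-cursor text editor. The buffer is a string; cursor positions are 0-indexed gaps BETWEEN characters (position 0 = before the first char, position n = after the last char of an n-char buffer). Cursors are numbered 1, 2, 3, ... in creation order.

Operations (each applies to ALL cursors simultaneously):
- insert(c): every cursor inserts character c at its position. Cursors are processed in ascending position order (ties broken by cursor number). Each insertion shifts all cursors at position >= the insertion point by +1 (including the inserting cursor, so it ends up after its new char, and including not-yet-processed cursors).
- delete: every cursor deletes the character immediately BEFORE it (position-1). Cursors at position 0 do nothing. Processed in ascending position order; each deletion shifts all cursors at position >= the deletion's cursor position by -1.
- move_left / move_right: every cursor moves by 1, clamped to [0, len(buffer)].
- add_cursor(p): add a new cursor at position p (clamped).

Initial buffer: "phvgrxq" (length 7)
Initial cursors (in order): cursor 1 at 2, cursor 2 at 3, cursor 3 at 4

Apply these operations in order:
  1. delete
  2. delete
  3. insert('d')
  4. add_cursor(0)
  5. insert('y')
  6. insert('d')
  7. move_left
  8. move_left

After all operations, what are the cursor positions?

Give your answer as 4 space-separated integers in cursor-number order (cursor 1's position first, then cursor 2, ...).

After op 1 (delete): buffer="prxq" (len 4), cursors c1@1 c2@1 c3@1, authorship ....
After op 2 (delete): buffer="rxq" (len 3), cursors c1@0 c2@0 c3@0, authorship ...
After op 3 (insert('d')): buffer="dddrxq" (len 6), cursors c1@3 c2@3 c3@3, authorship 123...
After op 4 (add_cursor(0)): buffer="dddrxq" (len 6), cursors c4@0 c1@3 c2@3 c3@3, authorship 123...
After op 5 (insert('y')): buffer="ydddyyyrxq" (len 10), cursors c4@1 c1@7 c2@7 c3@7, authorship 4123123...
After op 6 (insert('d')): buffer="yddddyyydddrxq" (len 14), cursors c4@2 c1@11 c2@11 c3@11, authorship 44123123123...
After op 7 (move_left): buffer="yddddyyydddrxq" (len 14), cursors c4@1 c1@10 c2@10 c3@10, authorship 44123123123...
After op 8 (move_left): buffer="yddddyyydddrxq" (len 14), cursors c4@0 c1@9 c2@9 c3@9, authorship 44123123123...

Answer: 9 9 9 0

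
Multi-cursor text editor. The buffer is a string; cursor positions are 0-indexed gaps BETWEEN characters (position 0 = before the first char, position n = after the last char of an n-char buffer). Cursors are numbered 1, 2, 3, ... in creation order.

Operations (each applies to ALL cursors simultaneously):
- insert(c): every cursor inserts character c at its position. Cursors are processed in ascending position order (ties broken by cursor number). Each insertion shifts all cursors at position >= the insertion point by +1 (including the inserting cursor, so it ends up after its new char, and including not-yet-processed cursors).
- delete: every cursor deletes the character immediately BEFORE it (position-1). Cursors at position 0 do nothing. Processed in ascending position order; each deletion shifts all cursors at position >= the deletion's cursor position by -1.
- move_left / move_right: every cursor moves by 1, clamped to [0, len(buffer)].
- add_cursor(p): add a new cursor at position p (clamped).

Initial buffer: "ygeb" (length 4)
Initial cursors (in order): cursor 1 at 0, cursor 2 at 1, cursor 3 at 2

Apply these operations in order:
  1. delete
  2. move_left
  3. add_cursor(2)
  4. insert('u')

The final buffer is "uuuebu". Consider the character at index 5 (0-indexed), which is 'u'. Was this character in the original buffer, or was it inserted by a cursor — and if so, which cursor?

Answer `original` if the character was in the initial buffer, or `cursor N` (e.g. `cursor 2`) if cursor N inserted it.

After op 1 (delete): buffer="eb" (len 2), cursors c1@0 c2@0 c3@0, authorship ..
After op 2 (move_left): buffer="eb" (len 2), cursors c1@0 c2@0 c3@0, authorship ..
After op 3 (add_cursor(2)): buffer="eb" (len 2), cursors c1@0 c2@0 c3@0 c4@2, authorship ..
After op 4 (insert('u')): buffer="uuuebu" (len 6), cursors c1@3 c2@3 c3@3 c4@6, authorship 123..4
Authorship (.=original, N=cursor N): 1 2 3 . . 4
Index 5: author = 4

Answer: cursor 4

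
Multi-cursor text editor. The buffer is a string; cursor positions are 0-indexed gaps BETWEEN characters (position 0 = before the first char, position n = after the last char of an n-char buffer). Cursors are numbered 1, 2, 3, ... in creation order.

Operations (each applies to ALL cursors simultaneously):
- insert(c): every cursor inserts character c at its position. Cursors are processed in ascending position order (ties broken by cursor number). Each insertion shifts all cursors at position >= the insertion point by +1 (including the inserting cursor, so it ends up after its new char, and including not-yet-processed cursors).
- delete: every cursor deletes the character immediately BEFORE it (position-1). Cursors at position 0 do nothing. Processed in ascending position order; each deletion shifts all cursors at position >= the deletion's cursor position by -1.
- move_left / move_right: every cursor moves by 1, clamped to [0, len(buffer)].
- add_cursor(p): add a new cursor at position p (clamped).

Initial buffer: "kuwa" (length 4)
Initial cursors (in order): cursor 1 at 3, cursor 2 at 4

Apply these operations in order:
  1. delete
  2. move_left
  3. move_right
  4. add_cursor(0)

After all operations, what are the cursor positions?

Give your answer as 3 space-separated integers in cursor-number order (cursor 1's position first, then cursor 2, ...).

After op 1 (delete): buffer="ku" (len 2), cursors c1@2 c2@2, authorship ..
After op 2 (move_left): buffer="ku" (len 2), cursors c1@1 c2@1, authorship ..
After op 3 (move_right): buffer="ku" (len 2), cursors c1@2 c2@2, authorship ..
After op 4 (add_cursor(0)): buffer="ku" (len 2), cursors c3@0 c1@2 c2@2, authorship ..

Answer: 2 2 0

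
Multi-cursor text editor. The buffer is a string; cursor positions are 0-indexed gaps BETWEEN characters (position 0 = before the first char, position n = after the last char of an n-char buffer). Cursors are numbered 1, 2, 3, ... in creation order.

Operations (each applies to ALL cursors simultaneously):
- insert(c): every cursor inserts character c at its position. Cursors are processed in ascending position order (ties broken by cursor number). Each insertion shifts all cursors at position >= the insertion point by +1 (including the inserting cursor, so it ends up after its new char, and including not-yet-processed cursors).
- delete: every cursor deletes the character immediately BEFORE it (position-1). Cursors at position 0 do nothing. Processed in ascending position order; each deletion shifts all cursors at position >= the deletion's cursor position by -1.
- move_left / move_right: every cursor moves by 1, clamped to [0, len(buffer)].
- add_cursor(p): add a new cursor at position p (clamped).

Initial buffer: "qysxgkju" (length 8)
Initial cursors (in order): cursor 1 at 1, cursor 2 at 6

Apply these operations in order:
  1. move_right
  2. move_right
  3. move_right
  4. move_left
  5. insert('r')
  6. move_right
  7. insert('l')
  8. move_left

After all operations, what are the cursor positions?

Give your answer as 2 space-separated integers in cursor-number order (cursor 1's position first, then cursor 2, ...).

Answer: 5 11

Derivation:
After op 1 (move_right): buffer="qysxgkju" (len 8), cursors c1@2 c2@7, authorship ........
After op 2 (move_right): buffer="qysxgkju" (len 8), cursors c1@3 c2@8, authorship ........
After op 3 (move_right): buffer="qysxgkju" (len 8), cursors c1@4 c2@8, authorship ........
After op 4 (move_left): buffer="qysxgkju" (len 8), cursors c1@3 c2@7, authorship ........
After op 5 (insert('r')): buffer="qysrxgkjru" (len 10), cursors c1@4 c2@9, authorship ...1....2.
After op 6 (move_right): buffer="qysrxgkjru" (len 10), cursors c1@5 c2@10, authorship ...1....2.
After op 7 (insert('l')): buffer="qysrxlgkjrul" (len 12), cursors c1@6 c2@12, authorship ...1.1...2.2
After op 8 (move_left): buffer="qysrxlgkjrul" (len 12), cursors c1@5 c2@11, authorship ...1.1...2.2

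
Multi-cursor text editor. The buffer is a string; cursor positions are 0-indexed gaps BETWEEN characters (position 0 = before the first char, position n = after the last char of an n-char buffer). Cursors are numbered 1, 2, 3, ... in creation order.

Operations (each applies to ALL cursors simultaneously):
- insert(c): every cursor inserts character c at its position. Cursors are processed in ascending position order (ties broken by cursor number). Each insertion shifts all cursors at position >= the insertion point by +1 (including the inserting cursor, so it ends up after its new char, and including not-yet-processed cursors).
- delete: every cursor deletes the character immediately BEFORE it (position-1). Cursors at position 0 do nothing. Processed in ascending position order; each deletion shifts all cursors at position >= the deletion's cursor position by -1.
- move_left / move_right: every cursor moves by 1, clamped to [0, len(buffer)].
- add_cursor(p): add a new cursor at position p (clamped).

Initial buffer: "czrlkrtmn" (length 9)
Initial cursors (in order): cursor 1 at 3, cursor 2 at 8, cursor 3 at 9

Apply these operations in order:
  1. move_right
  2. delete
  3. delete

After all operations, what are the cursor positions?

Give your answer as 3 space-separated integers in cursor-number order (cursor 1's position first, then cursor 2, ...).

Answer: 2 3 3

Derivation:
After op 1 (move_right): buffer="czrlkrtmn" (len 9), cursors c1@4 c2@9 c3@9, authorship .........
After op 2 (delete): buffer="czrkrt" (len 6), cursors c1@3 c2@6 c3@6, authorship ......
After op 3 (delete): buffer="czk" (len 3), cursors c1@2 c2@3 c3@3, authorship ...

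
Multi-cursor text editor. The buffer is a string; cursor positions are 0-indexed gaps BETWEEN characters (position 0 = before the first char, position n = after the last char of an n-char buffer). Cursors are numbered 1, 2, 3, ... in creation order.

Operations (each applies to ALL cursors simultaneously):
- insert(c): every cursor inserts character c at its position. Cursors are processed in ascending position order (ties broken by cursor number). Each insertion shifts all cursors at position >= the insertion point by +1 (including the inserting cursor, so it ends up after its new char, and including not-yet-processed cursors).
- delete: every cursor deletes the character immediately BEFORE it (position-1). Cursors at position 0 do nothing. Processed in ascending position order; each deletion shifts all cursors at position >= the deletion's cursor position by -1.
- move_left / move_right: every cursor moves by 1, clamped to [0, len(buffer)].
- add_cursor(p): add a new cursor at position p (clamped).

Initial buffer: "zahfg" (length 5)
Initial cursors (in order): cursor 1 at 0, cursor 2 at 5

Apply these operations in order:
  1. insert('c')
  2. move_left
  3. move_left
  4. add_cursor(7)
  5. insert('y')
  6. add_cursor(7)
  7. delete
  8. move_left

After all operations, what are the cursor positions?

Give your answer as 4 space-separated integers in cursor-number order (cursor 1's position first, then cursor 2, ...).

After op 1 (insert('c')): buffer="czahfgc" (len 7), cursors c1@1 c2@7, authorship 1.....2
After op 2 (move_left): buffer="czahfgc" (len 7), cursors c1@0 c2@6, authorship 1.....2
After op 3 (move_left): buffer="czahfgc" (len 7), cursors c1@0 c2@5, authorship 1.....2
After op 4 (add_cursor(7)): buffer="czahfgc" (len 7), cursors c1@0 c2@5 c3@7, authorship 1.....2
After op 5 (insert('y')): buffer="yczahfygcy" (len 10), cursors c1@1 c2@7 c3@10, authorship 11....2.23
After op 6 (add_cursor(7)): buffer="yczahfygcy" (len 10), cursors c1@1 c2@7 c4@7 c3@10, authorship 11....2.23
After op 7 (delete): buffer="czahgc" (len 6), cursors c1@0 c2@4 c4@4 c3@6, authorship 1....2
After op 8 (move_left): buffer="czahgc" (len 6), cursors c1@0 c2@3 c4@3 c3@5, authorship 1....2

Answer: 0 3 5 3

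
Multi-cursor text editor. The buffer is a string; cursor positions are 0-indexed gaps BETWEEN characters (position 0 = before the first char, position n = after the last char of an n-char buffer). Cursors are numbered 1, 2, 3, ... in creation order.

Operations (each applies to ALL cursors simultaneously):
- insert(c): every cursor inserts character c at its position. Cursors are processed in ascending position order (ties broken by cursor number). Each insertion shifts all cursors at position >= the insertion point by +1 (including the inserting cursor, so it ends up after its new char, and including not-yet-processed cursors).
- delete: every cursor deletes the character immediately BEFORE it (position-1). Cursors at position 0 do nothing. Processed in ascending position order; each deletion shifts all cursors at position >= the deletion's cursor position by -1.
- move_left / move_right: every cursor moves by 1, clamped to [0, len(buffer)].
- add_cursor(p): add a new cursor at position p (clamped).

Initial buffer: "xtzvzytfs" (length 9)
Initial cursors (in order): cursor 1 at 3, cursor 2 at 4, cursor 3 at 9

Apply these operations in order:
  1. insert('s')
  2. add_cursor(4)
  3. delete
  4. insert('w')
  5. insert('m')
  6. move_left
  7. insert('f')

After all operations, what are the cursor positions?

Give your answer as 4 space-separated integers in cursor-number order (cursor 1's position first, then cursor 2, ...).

After op 1 (insert('s')): buffer="xtzsvszytfss" (len 12), cursors c1@4 c2@6 c3@12, authorship ...1.2.....3
After op 2 (add_cursor(4)): buffer="xtzsvszytfss" (len 12), cursors c1@4 c4@4 c2@6 c3@12, authorship ...1.2.....3
After op 3 (delete): buffer="xtvzytfs" (len 8), cursors c1@2 c4@2 c2@3 c3@8, authorship ........
After op 4 (insert('w')): buffer="xtwwvwzytfsw" (len 12), cursors c1@4 c4@4 c2@6 c3@12, authorship ..14.2.....3
After op 5 (insert('m')): buffer="xtwwmmvwmzytfswm" (len 16), cursors c1@6 c4@6 c2@9 c3@16, authorship ..1414.22.....33
After op 6 (move_left): buffer="xtwwmmvwmzytfswm" (len 16), cursors c1@5 c4@5 c2@8 c3@15, authorship ..1414.22.....33
After op 7 (insert('f')): buffer="xtwwmffmvwfmzytfswfm" (len 20), cursors c1@7 c4@7 c2@11 c3@19, authorship ..141144.222.....333

Answer: 7 11 19 7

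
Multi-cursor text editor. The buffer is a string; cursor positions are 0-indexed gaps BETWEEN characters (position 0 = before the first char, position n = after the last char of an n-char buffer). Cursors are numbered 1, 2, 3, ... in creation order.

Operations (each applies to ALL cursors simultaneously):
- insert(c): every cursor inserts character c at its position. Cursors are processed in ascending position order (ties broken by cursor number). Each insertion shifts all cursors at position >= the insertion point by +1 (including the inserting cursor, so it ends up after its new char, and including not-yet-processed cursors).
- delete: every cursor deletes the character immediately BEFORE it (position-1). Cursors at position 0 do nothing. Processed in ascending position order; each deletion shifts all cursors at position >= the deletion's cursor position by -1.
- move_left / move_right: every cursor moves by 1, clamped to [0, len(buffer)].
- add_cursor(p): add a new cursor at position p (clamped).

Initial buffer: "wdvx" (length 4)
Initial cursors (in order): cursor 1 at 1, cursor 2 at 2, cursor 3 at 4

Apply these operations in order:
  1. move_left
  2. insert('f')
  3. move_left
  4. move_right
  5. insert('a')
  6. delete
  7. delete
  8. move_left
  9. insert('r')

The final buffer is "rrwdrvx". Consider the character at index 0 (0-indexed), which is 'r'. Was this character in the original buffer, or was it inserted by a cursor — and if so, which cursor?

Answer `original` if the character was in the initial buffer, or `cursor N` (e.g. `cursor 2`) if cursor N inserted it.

Answer: cursor 1

Derivation:
After op 1 (move_left): buffer="wdvx" (len 4), cursors c1@0 c2@1 c3@3, authorship ....
After op 2 (insert('f')): buffer="fwfdvfx" (len 7), cursors c1@1 c2@3 c3@6, authorship 1.2..3.
After op 3 (move_left): buffer="fwfdvfx" (len 7), cursors c1@0 c2@2 c3@5, authorship 1.2..3.
After op 4 (move_right): buffer="fwfdvfx" (len 7), cursors c1@1 c2@3 c3@6, authorship 1.2..3.
After op 5 (insert('a')): buffer="fawfadvfax" (len 10), cursors c1@2 c2@5 c3@9, authorship 11.22..33.
After op 6 (delete): buffer="fwfdvfx" (len 7), cursors c1@1 c2@3 c3@6, authorship 1.2..3.
After op 7 (delete): buffer="wdvx" (len 4), cursors c1@0 c2@1 c3@3, authorship ....
After op 8 (move_left): buffer="wdvx" (len 4), cursors c1@0 c2@0 c3@2, authorship ....
After op 9 (insert('r')): buffer="rrwdrvx" (len 7), cursors c1@2 c2@2 c3@5, authorship 12..3..
Authorship (.=original, N=cursor N): 1 2 . . 3 . .
Index 0: author = 1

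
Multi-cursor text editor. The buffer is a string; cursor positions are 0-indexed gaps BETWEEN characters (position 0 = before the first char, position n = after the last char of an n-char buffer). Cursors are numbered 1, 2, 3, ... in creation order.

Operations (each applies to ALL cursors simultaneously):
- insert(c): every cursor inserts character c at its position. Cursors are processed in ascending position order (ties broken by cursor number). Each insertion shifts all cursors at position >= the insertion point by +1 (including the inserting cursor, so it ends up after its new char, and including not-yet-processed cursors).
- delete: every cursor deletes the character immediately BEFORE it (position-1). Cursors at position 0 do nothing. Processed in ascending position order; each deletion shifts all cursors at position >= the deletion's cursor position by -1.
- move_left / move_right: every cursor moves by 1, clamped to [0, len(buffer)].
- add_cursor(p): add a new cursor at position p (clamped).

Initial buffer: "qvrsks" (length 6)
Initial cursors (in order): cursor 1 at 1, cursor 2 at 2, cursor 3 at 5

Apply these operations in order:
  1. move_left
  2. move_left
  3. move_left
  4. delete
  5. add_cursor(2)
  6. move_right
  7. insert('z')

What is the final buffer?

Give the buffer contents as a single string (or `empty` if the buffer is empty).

After op 1 (move_left): buffer="qvrsks" (len 6), cursors c1@0 c2@1 c3@4, authorship ......
After op 2 (move_left): buffer="qvrsks" (len 6), cursors c1@0 c2@0 c3@3, authorship ......
After op 3 (move_left): buffer="qvrsks" (len 6), cursors c1@0 c2@0 c3@2, authorship ......
After op 4 (delete): buffer="qrsks" (len 5), cursors c1@0 c2@0 c3@1, authorship .....
After op 5 (add_cursor(2)): buffer="qrsks" (len 5), cursors c1@0 c2@0 c3@1 c4@2, authorship .....
After op 6 (move_right): buffer="qrsks" (len 5), cursors c1@1 c2@1 c3@2 c4@3, authorship .....
After op 7 (insert('z')): buffer="qzzrzszks" (len 9), cursors c1@3 c2@3 c3@5 c4@7, authorship .12.3.4..

Answer: qzzrzszks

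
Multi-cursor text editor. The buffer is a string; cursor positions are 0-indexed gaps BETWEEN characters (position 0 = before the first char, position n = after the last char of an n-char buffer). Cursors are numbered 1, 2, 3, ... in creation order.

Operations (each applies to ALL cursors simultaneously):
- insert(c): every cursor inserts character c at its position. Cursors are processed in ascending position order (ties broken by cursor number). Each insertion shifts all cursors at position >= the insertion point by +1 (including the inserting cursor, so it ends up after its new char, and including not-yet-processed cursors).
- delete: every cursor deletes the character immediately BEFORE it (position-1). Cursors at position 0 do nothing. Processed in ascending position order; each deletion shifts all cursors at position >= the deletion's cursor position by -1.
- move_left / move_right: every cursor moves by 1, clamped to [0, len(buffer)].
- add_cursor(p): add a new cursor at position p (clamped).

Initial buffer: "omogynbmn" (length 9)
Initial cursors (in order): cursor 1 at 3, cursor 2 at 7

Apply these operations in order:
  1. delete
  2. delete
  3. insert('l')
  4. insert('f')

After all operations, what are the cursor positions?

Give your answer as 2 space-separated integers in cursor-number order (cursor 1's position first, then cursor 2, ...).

After op 1 (delete): buffer="omgynmn" (len 7), cursors c1@2 c2@5, authorship .......
After op 2 (delete): buffer="ogymn" (len 5), cursors c1@1 c2@3, authorship .....
After op 3 (insert('l')): buffer="olgylmn" (len 7), cursors c1@2 c2@5, authorship .1..2..
After op 4 (insert('f')): buffer="olfgylfmn" (len 9), cursors c1@3 c2@7, authorship .11..22..

Answer: 3 7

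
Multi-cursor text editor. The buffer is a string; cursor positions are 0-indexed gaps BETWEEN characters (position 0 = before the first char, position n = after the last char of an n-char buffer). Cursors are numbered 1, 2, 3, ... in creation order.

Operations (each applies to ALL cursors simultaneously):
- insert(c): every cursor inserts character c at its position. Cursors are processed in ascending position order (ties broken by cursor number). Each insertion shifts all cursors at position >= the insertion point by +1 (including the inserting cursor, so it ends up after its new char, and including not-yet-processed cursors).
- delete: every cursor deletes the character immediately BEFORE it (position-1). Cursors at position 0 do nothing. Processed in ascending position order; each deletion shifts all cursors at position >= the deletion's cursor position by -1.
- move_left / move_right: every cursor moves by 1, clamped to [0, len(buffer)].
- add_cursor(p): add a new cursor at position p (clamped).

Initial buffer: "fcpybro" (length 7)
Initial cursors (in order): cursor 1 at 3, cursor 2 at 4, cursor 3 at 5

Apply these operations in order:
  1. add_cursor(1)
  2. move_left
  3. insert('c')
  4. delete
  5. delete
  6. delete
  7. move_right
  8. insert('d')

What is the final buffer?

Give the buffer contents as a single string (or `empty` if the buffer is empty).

After op 1 (add_cursor(1)): buffer="fcpybro" (len 7), cursors c4@1 c1@3 c2@4 c3@5, authorship .......
After op 2 (move_left): buffer="fcpybro" (len 7), cursors c4@0 c1@2 c2@3 c3@4, authorship .......
After op 3 (insert('c')): buffer="cfccpcycbro" (len 11), cursors c4@1 c1@4 c2@6 c3@8, authorship 4..1.2.3...
After op 4 (delete): buffer="fcpybro" (len 7), cursors c4@0 c1@2 c2@3 c3@4, authorship .......
After op 5 (delete): buffer="fbro" (len 4), cursors c4@0 c1@1 c2@1 c3@1, authorship ....
After op 6 (delete): buffer="bro" (len 3), cursors c1@0 c2@0 c3@0 c4@0, authorship ...
After op 7 (move_right): buffer="bro" (len 3), cursors c1@1 c2@1 c3@1 c4@1, authorship ...
After op 8 (insert('d')): buffer="bddddro" (len 7), cursors c1@5 c2@5 c3@5 c4@5, authorship .1234..

Answer: bddddro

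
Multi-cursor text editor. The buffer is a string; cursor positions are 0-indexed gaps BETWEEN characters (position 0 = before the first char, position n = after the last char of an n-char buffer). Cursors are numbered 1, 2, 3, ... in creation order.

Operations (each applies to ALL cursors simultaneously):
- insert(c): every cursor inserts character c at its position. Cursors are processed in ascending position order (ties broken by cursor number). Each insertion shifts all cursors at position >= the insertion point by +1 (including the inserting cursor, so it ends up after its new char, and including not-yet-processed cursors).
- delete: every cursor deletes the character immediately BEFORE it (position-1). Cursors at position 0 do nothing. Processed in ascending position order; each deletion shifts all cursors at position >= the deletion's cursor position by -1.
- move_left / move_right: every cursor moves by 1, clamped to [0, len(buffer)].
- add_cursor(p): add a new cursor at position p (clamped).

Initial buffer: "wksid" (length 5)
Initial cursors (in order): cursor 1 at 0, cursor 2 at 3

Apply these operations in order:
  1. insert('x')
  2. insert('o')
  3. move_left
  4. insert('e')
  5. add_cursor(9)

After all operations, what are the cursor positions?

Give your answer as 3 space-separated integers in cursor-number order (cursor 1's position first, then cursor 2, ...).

Answer: 2 8 9

Derivation:
After op 1 (insert('x')): buffer="xwksxid" (len 7), cursors c1@1 c2@5, authorship 1...2..
After op 2 (insert('o')): buffer="xowksxoid" (len 9), cursors c1@2 c2@7, authorship 11...22..
After op 3 (move_left): buffer="xowksxoid" (len 9), cursors c1@1 c2@6, authorship 11...22..
After op 4 (insert('e')): buffer="xeowksxeoid" (len 11), cursors c1@2 c2@8, authorship 111...222..
After op 5 (add_cursor(9)): buffer="xeowksxeoid" (len 11), cursors c1@2 c2@8 c3@9, authorship 111...222..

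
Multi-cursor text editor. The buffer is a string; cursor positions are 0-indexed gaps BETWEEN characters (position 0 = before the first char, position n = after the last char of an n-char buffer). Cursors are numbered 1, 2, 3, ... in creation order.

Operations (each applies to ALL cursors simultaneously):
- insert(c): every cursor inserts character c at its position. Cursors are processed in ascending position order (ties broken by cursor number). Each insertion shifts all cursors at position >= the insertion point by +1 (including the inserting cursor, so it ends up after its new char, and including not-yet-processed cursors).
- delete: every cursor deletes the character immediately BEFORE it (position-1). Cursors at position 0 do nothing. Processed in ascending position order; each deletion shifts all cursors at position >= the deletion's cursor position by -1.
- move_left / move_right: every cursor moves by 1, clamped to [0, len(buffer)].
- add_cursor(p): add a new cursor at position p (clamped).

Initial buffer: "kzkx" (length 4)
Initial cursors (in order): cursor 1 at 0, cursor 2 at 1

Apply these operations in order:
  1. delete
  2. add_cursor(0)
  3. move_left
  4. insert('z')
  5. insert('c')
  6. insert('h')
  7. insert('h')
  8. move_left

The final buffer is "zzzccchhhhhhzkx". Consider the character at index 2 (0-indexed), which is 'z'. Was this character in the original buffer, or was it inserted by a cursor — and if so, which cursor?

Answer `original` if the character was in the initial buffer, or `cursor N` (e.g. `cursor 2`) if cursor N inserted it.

After op 1 (delete): buffer="zkx" (len 3), cursors c1@0 c2@0, authorship ...
After op 2 (add_cursor(0)): buffer="zkx" (len 3), cursors c1@0 c2@0 c3@0, authorship ...
After op 3 (move_left): buffer="zkx" (len 3), cursors c1@0 c2@0 c3@0, authorship ...
After op 4 (insert('z')): buffer="zzzzkx" (len 6), cursors c1@3 c2@3 c3@3, authorship 123...
After op 5 (insert('c')): buffer="zzzccczkx" (len 9), cursors c1@6 c2@6 c3@6, authorship 123123...
After op 6 (insert('h')): buffer="zzzccchhhzkx" (len 12), cursors c1@9 c2@9 c3@9, authorship 123123123...
After op 7 (insert('h')): buffer="zzzccchhhhhhzkx" (len 15), cursors c1@12 c2@12 c3@12, authorship 123123123123...
After op 8 (move_left): buffer="zzzccchhhhhhzkx" (len 15), cursors c1@11 c2@11 c3@11, authorship 123123123123...
Authorship (.=original, N=cursor N): 1 2 3 1 2 3 1 2 3 1 2 3 . . .
Index 2: author = 3

Answer: cursor 3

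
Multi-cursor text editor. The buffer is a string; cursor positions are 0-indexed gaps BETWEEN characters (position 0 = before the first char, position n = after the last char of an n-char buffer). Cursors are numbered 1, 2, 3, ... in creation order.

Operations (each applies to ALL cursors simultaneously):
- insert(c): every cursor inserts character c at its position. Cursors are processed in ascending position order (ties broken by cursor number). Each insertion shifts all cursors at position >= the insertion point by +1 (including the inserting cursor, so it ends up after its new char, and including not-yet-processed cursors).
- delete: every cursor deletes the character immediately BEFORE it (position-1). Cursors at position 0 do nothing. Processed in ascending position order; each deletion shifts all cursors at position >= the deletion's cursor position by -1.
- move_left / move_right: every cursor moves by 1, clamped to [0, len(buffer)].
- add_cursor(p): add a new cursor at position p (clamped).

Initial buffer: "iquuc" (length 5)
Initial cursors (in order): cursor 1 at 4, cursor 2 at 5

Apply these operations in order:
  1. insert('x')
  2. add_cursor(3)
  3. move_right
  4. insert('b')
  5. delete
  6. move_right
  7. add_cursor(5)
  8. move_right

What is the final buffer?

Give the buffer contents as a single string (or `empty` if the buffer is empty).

Answer: iquuxcx

Derivation:
After op 1 (insert('x')): buffer="iquuxcx" (len 7), cursors c1@5 c2@7, authorship ....1.2
After op 2 (add_cursor(3)): buffer="iquuxcx" (len 7), cursors c3@3 c1@5 c2@7, authorship ....1.2
After op 3 (move_right): buffer="iquuxcx" (len 7), cursors c3@4 c1@6 c2@7, authorship ....1.2
After op 4 (insert('b')): buffer="iquubxcbxb" (len 10), cursors c3@5 c1@8 c2@10, authorship ....31.122
After op 5 (delete): buffer="iquuxcx" (len 7), cursors c3@4 c1@6 c2@7, authorship ....1.2
After op 6 (move_right): buffer="iquuxcx" (len 7), cursors c3@5 c1@7 c2@7, authorship ....1.2
After op 7 (add_cursor(5)): buffer="iquuxcx" (len 7), cursors c3@5 c4@5 c1@7 c2@7, authorship ....1.2
After op 8 (move_right): buffer="iquuxcx" (len 7), cursors c3@6 c4@6 c1@7 c2@7, authorship ....1.2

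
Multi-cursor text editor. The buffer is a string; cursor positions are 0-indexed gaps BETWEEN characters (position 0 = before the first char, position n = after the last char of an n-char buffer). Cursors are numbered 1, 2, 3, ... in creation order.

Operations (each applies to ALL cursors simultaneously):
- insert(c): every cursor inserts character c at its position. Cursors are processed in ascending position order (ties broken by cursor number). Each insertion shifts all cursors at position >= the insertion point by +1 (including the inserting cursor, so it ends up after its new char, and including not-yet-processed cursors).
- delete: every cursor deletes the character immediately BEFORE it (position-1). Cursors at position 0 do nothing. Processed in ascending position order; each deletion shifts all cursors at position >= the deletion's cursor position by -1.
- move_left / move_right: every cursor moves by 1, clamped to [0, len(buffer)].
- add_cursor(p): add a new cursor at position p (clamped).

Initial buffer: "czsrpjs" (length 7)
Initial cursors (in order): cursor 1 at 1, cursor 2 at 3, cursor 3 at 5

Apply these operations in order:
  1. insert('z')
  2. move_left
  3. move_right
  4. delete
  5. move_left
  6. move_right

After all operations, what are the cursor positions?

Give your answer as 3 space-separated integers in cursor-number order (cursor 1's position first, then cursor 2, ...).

After op 1 (insert('z')): buffer="czzszrpzjs" (len 10), cursors c1@2 c2@5 c3@8, authorship .1..2..3..
After op 2 (move_left): buffer="czzszrpzjs" (len 10), cursors c1@1 c2@4 c3@7, authorship .1..2..3..
After op 3 (move_right): buffer="czzszrpzjs" (len 10), cursors c1@2 c2@5 c3@8, authorship .1..2..3..
After op 4 (delete): buffer="czsrpjs" (len 7), cursors c1@1 c2@3 c3@5, authorship .......
After op 5 (move_left): buffer="czsrpjs" (len 7), cursors c1@0 c2@2 c3@4, authorship .......
After op 6 (move_right): buffer="czsrpjs" (len 7), cursors c1@1 c2@3 c3@5, authorship .......

Answer: 1 3 5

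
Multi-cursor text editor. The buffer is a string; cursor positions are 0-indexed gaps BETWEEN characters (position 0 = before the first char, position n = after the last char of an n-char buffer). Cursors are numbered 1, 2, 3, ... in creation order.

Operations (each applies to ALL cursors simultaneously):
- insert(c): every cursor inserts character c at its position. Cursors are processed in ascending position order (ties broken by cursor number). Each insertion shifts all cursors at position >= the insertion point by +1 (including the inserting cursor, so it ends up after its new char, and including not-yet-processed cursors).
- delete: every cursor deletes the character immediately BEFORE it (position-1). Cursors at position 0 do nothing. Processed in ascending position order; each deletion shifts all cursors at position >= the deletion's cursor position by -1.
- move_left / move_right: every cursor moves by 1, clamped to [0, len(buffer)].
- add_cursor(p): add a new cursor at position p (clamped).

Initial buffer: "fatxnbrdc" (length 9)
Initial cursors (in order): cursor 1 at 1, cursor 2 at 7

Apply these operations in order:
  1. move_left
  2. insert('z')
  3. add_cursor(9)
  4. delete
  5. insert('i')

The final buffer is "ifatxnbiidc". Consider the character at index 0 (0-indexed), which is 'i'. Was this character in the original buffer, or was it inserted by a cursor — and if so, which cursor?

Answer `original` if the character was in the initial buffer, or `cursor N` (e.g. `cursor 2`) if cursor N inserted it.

After op 1 (move_left): buffer="fatxnbrdc" (len 9), cursors c1@0 c2@6, authorship .........
After op 2 (insert('z')): buffer="zfatxnbzrdc" (len 11), cursors c1@1 c2@8, authorship 1......2...
After op 3 (add_cursor(9)): buffer="zfatxnbzrdc" (len 11), cursors c1@1 c2@8 c3@9, authorship 1......2...
After op 4 (delete): buffer="fatxnbdc" (len 8), cursors c1@0 c2@6 c3@6, authorship ........
After op 5 (insert('i')): buffer="ifatxnbiidc" (len 11), cursors c1@1 c2@9 c3@9, authorship 1......23..
Authorship (.=original, N=cursor N): 1 . . . . . . 2 3 . .
Index 0: author = 1

Answer: cursor 1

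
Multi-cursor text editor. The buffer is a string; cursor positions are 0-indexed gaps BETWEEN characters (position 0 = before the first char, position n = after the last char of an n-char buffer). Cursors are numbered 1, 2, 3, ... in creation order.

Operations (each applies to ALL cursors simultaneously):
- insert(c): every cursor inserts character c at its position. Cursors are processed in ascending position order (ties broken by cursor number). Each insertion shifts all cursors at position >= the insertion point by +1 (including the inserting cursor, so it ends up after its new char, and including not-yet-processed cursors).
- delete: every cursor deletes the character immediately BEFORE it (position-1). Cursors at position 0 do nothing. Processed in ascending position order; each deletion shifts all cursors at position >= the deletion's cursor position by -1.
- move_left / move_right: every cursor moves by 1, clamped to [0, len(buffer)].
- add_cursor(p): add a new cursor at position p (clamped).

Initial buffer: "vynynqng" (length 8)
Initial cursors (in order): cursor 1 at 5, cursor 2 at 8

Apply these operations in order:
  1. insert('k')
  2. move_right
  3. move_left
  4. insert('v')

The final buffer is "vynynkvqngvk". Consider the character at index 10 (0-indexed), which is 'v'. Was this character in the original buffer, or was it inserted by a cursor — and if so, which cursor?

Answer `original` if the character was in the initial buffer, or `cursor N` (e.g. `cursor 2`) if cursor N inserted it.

Answer: cursor 2

Derivation:
After op 1 (insert('k')): buffer="vynynkqngk" (len 10), cursors c1@6 c2@10, authorship .....1...2
After op 2 (move_right): buffer="vynynkqngk" (len 10), cursors c1@7 c2@10, authorship .....1...2
After op 3 (move_left): buffer="vynynkqngk" (len 10), cursors c1@6 c2@9, authorship .....1...2
After op 4 (insert('v')): buffer="vynynkvqngvk" (len 12), cursors c1@7 c2@11, authorship .....11...22
Authorship (.=original, N=cursor N): . . . . . 1 1 . . . 2 2
Index 10: author = 2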